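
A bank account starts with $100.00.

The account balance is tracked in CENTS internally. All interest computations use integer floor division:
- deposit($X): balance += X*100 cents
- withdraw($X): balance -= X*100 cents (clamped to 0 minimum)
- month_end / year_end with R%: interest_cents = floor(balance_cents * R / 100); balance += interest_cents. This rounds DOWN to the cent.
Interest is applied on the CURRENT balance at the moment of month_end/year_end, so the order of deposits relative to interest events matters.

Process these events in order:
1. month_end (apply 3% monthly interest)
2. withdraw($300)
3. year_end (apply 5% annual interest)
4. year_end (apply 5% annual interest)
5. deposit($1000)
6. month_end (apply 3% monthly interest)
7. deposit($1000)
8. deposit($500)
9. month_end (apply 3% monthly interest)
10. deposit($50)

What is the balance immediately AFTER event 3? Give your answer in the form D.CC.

Answer: 0.00

Derivation:
After 1 (month_end (apply 3% monthly interest)): balance=$103.00 total_interest=$3.00
After 2 (withdraw($300)): balance=$0.00 total_interest=$3.00
After 3 (year_end (apply 5% annual interest)): balance=$0.00 total_interest=$3.00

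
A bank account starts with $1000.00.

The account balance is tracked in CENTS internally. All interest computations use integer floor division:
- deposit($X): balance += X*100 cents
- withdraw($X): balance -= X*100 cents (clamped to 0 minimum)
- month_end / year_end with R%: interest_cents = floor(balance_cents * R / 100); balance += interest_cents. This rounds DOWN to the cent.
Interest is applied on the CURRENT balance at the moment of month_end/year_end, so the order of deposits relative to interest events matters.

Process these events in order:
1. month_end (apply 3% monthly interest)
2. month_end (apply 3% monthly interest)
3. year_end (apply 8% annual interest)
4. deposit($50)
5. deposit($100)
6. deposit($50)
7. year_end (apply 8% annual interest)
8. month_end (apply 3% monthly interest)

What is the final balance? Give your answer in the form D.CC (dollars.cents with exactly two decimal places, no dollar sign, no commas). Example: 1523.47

After 1 (month_end (apply 3% monthly interest)): balance=$1030.00 total_interest=$30.00
After 2 (month_end (apply 3% monthly interest)): balance=$1060.90 total_interest=$60.90
After 3 (year_end (apply 8% annual interest)): balance=$1145.77 total_interest=$145.77
After 4 (deposit($50)): balance=$1195.77 total_interest=$145.77
After 5 (deposit($100)): balance=$1295.77 total_interest=$145.77
After 6 (deposit($50)): balance=$1345.77 total_interest=$145.77
After 7 (year_end (apply 8% annual interest)): balance=$1453.43 total_interest=$253.43
After 8 (month_end (apply 3% monthly interest)): balance=$1497.03 total_interest=$297.03

Answer: 1497.03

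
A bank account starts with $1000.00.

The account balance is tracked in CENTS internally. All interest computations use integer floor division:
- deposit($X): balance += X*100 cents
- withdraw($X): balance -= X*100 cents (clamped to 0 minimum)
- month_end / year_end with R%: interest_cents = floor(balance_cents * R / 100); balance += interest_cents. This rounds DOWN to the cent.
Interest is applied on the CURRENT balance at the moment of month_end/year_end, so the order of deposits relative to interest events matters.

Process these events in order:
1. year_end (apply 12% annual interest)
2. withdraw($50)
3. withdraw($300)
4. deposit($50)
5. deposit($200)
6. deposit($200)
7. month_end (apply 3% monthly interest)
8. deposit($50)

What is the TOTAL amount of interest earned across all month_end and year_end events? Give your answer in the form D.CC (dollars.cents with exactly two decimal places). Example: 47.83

Answer: 156.60

Derivation:
After 1 (year_end (apply 12% annual interest)): balance=$1120.00 total_interest=$120.00
After 2 (withdraw($50)): balance=$1070.00 total_interest=$120.00
After 3 (withdraw($300)): balance=$770.00 total_interest=$120.00
After 4 (deposit($50)): balance=$820.00 total_interest=$120.00
After 5 (deposit($200)): balance=$1020.00 total_interest=$120.00
After 6 (deposit($200)): balance=$1220.00 total_interest=$120.00
After 7 (month_end (apply 3% monthly interest)): balance=$1256.60 total_interest=$156.60
After 8 (deposit($50)): balance=$1306.60 total_interest=$156.60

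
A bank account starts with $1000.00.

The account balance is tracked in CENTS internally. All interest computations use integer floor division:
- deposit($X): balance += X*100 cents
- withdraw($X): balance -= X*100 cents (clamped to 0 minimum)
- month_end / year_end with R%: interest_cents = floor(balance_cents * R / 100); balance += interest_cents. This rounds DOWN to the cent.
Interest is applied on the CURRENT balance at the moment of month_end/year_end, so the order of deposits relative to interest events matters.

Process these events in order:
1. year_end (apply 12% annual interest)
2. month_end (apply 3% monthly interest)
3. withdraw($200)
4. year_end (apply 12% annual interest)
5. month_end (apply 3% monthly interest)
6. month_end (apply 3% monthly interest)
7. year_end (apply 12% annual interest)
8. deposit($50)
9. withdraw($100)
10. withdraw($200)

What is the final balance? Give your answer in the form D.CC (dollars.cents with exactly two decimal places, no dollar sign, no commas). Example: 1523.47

After 1 (year_end (apply 12% annual interest)): balance=$1120.00 total_interest=$120.00
After 2 (month_end (apply 3% monthly interest)): balance=$1153.60 total_interest=$153.60
After 3 (withdraw($200)): balance=$953.60 total_interest=$153.60
After 4 (year_end (apply 12% annual interest)): balance=$1068.03 total_interest=$268.03
After 5 (month_end (apply 3% monthly interest)): balance=$1100.07 total_interest=$300.07
After 6 (month_end (apply 3% monthly interest)): balance=$1133.07 total_interest=$333.07
After 7 (year_end (apply 12% annual interest)): balance=$1269.03 total_interest=$469.03
After 8 (deposit($50)): balance=$1319.03 total_interest=$469.03
After 9 (withdraw($100)): balance=$1219.03 total_interest=$469.03
After 10 (withdraw($200)): balance=$1019.03 total_interest=$469.03

Answer: 1019.03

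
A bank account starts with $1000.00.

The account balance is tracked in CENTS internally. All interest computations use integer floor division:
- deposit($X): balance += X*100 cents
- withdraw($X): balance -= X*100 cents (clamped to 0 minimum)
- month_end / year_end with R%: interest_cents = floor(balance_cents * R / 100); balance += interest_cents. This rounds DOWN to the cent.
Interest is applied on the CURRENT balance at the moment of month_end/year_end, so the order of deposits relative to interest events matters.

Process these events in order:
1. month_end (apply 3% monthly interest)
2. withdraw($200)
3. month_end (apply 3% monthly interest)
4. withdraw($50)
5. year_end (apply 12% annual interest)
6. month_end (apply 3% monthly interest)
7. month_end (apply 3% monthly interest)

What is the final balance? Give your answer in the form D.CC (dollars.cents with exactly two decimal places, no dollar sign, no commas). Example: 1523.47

Answer: 956.37

Derivation:
After 1 (month_end (apply 3% monthly interest)): balance=$1030.00 total_interest=$30.00
After 2 (withdraw($200)): balance=$830.00 total_interest=$30.00
After 3 (month_end (apply 3% monthly interest)): balance=$854.90 total_interest=$54.90
After 4 (withdraw($50)): balance=$804.90 total_interest=$54.90
After 5 (year_end (apply 12% annual interest)): balance=$901.48 total_interest=$151.48
After 6 (month_end (apply 3% monthly interest)): balance=$928.52 total_interest=$178.52
After 7 (month_end (apply 3% monthly interest)): balance=$956.37 total_interest=$206.37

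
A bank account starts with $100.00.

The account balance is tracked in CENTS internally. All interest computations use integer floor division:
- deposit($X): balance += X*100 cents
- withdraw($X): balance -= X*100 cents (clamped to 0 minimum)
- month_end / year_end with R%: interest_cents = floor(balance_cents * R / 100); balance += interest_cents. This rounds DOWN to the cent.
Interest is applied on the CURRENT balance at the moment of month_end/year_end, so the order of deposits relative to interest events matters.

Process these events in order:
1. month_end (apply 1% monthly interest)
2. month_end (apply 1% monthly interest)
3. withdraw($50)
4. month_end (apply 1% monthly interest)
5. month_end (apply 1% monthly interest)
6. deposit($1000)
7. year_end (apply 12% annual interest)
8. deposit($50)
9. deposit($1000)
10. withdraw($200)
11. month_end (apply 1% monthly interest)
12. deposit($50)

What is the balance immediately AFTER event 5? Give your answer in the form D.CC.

Answer: 53.05

Derivation:
After 1 (month_end (apply 1% monthly interest)): balance=$101.00 total_interest=$1.00
After 2 (month_end (apply 1% monthly interest)): balance=$102.01 total_interest=$2.01
After 3 (withdraw($50)): balance=$52.01 total_interest=$2.01
After 4 (month_end (apply 1% monthly interest)): balance=$52.53 total_interest=$2.53
After 5 (month_end (apply 1% monthly interest)): balance=$53.05 total_interest=$3.05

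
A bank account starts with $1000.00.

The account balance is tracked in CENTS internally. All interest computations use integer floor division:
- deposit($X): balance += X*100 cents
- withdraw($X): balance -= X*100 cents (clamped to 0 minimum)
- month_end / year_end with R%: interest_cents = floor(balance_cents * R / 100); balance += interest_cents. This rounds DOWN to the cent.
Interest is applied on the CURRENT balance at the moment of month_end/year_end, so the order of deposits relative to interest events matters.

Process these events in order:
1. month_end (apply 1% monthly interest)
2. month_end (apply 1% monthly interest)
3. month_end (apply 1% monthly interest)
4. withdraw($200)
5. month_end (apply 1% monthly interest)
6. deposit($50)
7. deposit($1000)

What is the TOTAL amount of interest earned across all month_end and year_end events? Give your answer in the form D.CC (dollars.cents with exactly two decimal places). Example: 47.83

Answer: 38.60

Derivation:
After 1 (month_end (apply 1% monthly interest)): balance=$1010.00 total_interest=$10.00
After 2 (month_end (apply 1% monthly interest)): balance=$1020.10 total_interest=$20.10
After 3 (month_end (apply 1% monthly interest)): balance=$1030.30 total_interest=$30.30
After 4 (withdraw($200)): balance=$830.30 total_interest=$30.30
After 5 (month_end (apply 1% monthly interest)): balance=$838.60 total_interest=$38.60
After 6 (deposit($50)): balance=$888.60 total_interest=$38.60
After 7 (deposit($1000)): balance=$1888.60 total_interest=$38.60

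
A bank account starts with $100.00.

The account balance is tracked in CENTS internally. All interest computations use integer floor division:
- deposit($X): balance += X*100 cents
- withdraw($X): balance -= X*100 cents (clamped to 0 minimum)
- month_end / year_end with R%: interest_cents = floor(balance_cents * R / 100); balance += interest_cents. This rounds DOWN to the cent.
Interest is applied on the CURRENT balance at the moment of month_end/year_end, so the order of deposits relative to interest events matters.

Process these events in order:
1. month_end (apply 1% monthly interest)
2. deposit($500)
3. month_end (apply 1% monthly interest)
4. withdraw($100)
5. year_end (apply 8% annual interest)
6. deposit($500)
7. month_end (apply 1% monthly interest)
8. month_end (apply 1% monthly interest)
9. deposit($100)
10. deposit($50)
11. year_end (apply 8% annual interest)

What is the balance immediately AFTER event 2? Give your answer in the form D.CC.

Answer: 601.00

Derivation:
After 1 (month_end (apply 1% monthly interest)): balance=$101.00 total_interest=$1.00
After 2 (deposit($500)): balance=$601.00 total_interest=$1.00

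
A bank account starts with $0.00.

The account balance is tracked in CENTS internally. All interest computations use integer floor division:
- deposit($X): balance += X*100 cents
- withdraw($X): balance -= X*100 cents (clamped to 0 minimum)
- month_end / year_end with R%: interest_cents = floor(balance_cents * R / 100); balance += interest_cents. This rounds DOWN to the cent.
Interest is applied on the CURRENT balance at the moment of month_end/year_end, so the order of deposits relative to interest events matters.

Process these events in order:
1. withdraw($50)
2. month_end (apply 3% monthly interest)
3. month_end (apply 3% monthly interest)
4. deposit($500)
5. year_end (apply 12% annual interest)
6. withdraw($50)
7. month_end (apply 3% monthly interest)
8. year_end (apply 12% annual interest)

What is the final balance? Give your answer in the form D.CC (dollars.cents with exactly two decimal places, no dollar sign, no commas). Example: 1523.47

Answer: 588.33

Derivation:
After 1 (withdraw($50)): balance=$0.00 total_interest=$0.00
After 2 (month_end (apply 3% monthly interest)): balance=$0.00 total_interest=$0.00
After 3 (month_end (apply 3% monthly interest)): balance=$0.00 total_interest=$0.00
After 4 (deposit($500)): balance=$500.00 total_interest=$0.00
After 5 (year_end (apply 12% annual interest)): balance=$560.00 total_interest=$60.00
After 6 (withdraw($50)): balance=$510.00 total_interest=$60.00
After 7 (month_end (apply 3% monthly interest)): balance=$525.30 total_interest=$75.30
After 8 (year_end (apply 12% annual interest)): balance=$588.33 total_interest=$138.33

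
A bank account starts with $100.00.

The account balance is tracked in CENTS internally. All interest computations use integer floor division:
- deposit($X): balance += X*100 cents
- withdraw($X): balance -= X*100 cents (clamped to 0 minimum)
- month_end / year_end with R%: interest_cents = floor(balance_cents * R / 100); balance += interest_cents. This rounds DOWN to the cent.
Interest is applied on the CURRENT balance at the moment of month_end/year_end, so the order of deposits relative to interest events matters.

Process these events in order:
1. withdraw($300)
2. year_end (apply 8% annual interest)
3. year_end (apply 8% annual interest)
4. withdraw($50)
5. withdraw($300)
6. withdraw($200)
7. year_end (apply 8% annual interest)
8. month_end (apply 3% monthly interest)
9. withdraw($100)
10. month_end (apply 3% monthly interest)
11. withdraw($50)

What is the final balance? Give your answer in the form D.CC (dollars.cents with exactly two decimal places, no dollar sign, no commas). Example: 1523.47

After 1 (withdraw($300)): balance=$0.00 total_interest=$0.00
After 2 (year_end (apply 8% annual interest)): balance=$0.00 total_interest=$0.00
After 3 (year_end (apply 8% annual interest)): balance=$0.00 total_interest=$0.00
After 4 (withdraw($50)): balance=$0.00 total_interest=$0.00
After 5 (withdraw($300)): balance=$0.00 total_interest=$0.00
After 6 (withdraw($200)): balance=$0.00 total_interest=$0.00
After 7 (year_end (apply 8% annual interest)): balance=$0.00 total_interest=$0.00
After 8 (month_end (apply 3% monthly interest)): balance=$0.00 total_interest=$0.00
After 9 (withdraw($100)): balance=$0.00 total_interest=$0.00
After 10 (month_end (apply 3% monthly interest)): balance=$0.00 total_interest=$0.00
After 11 (withdraw($50)): balance=$0.00 total_interest=$0.00

Answer: 0.00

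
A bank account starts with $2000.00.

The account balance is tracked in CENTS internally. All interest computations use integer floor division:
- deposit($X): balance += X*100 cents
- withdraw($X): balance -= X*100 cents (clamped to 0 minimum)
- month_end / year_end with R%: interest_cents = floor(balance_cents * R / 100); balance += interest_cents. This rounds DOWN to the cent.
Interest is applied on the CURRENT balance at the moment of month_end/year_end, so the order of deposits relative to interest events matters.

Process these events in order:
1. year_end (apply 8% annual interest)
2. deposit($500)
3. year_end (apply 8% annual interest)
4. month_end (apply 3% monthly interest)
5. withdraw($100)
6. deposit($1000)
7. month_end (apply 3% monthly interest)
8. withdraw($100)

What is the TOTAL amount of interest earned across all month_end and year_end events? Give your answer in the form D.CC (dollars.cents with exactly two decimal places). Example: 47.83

Answer: 574.74

Derivation:
After 1 (year_end (apply 8% annual interest)): balance=$2160.00 total_interest=$160.00
After 2 (deposit($500)): balance=$2660.00 total_interest=$160.00
After 3 (year_end (apply 8% annual interest)): balance=$2872.80 total_interest=$372.80
After 4 (month_end (apply 3% monthly interest)): balance=$2958.98 total_interest=$458.98
After 5 (withdraw($100)): balance=$2858.98 total_interest=$458.98
After 6 (deposit($1000)): balance=$3858.98 total_interest=$458.98
After 7 (month_end (apply 3% monthly interest)): balance=$3974.74 total_interest=$574.74
After 8 (withdraw($100)): balance=$3874.74 total_interest=$574.74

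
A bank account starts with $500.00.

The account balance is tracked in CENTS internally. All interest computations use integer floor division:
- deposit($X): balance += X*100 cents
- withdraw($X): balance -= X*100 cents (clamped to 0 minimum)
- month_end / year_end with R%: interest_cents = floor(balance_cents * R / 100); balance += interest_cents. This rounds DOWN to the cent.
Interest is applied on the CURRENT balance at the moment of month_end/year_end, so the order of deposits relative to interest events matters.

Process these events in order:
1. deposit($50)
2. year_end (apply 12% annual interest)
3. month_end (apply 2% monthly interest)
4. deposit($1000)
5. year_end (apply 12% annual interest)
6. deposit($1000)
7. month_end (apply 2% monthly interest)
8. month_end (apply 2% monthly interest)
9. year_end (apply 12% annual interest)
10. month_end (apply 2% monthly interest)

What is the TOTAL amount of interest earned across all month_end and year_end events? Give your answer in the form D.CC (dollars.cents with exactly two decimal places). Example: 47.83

After 1 (deposit($50)): balance=$550.00 total_interest=$0.00
After 2 (year_end (apply 12% annual interest)): balance=$616.00 total_interest=$66.00
After 3 (month_end (apply 2% monthly interest)): balance=$628.32 total_interest=$78.32
After 4 (deposit($1000)): balance=$1628.32 total_interest=$78.32
After 5 (year_end (apply 12% annual interest)): balance=$1823.71 total_interest=$273.71
After 6 (deposit($1000)): balance=$2823.71 total_interest=$273.71
After 7 (month_end (apply 2% monthly interest)): balance=$2880.18 total_interest=$330.18
After 8 (month_end (apply 2% monthly interest)): balance=$2937.78 total_interest=$387.78
After 9 (year_end (apply 12% annual interest)): balance=$3290.31 total_interest=$740.31
After 10 (month_end (apply 2% monthly interest)): balance=$3356.11 total_interest=$806.11

Answer: 806.11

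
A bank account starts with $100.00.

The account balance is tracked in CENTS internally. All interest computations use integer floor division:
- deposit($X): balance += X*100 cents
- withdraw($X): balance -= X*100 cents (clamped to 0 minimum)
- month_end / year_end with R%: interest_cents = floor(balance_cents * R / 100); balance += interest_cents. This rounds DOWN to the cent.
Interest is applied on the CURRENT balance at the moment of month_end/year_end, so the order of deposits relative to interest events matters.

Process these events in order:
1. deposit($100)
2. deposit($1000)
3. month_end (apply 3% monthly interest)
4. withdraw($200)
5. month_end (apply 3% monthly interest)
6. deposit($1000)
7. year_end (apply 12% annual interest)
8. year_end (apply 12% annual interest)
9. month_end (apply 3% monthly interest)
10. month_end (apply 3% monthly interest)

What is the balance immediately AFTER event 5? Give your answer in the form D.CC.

After 1 (deposit($100)): balance=$200.00 total_interest=$0.00
After 2 (deposit($1000)): balance=$1200.00 total_interest=$0.00
After 3 (month_end (apply 3% monthly interest)): balance=$1236.00 total_interest=$36.00
After 4 (withdraw($200)): balance=$1036.00 total_interest=$36.00
After 5 (month_end (apply 3% monthly interest)): balance=$1067.08 total_interest=$67.08

Answer: 1067.08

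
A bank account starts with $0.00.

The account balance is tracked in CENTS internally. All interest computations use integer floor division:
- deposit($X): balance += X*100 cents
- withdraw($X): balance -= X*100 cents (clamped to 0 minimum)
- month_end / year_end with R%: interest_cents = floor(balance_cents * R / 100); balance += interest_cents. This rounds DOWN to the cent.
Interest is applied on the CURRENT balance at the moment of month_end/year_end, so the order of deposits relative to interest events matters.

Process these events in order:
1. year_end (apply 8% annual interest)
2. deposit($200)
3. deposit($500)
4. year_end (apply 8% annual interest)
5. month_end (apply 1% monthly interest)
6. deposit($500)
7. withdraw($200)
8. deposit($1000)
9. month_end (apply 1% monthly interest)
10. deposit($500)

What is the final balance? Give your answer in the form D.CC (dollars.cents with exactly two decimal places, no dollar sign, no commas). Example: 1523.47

Answer: 2584.19

Derivation:
After 1 (year_end (apply 8% annual interest)): balance=$0.00 total_interest=$0.00
After 2 (deposit($200)): balance=$200.00 total_interest=$0.00
After 3 (deposit($500)): balance=$700.00 total_interest=$0.00
After 4 (year_end (apply 8% annual interest)): balance=$756.00 total_interest=$56.00
After 5 (month_end (apply 1% monthly interest)): balance=$763.56 total_interest=$63.56
After 6 (deposit($500)): balance=$1263.56 total_interest=$63.56
After 7 (withdraw($200)): balance=$1063.56 total_interest=$63.56
After 8 (deposit($1000)): balance=$2063.56 total_interest=$63.56
After 9 (month_end (apply 1% monthly interest)): balance=$2084.19 total_interest=$84.19
After 10 (deposit($500)): balance=$2584.19 total_interest=$84.19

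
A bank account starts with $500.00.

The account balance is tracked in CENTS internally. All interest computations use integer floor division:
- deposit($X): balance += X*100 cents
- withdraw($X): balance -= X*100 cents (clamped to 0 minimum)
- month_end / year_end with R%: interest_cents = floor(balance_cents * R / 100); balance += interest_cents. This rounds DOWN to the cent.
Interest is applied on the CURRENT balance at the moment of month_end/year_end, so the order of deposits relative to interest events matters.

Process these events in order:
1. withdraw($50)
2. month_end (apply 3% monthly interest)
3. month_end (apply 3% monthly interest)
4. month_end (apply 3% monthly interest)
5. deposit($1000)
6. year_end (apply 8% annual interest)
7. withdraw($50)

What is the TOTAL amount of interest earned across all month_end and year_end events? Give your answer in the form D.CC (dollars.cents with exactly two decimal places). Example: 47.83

After 1 (withdraw($50)): balance=$450.00 total_interest=$0.00
After 2 (month_end (apply 3% monthly interest)): balance=$463.50 total_interest=$13.50
After 3 (month_end (apply 3% monthly interest)): balance=$477.40 total_interest=$27.40
After 4 (month_end (apply 3% monthly interest)): balance=$491.72 total_interest=$41.72
After 5 (deposit($1000)): balance=$1491.72 total_interest=$41.72
After 6 (year_end (apply 8% annual interest)): balance=$1611.05 total_interest=$161.05
After 7 (withdraw($50)): balance=$1561.05 total_interest=$161.05

Answer: 161.05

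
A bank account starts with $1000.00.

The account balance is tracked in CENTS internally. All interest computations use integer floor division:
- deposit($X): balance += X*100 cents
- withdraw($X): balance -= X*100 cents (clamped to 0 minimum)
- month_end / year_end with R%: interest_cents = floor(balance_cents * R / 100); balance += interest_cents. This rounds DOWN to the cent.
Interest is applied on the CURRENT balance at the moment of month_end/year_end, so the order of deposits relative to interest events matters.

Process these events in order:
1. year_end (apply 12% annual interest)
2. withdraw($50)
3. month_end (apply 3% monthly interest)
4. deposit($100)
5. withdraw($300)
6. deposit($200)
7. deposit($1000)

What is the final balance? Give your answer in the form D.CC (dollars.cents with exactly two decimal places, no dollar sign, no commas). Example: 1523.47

After 1 (year_end (apply 12% annual interest)): balance=$1120.00 total_interest=$120.00
After 2 (withdraw($50)): balance=$1070.00 total_interest=$120.00
After 3 (month_end (apply 3% monthly interest)): balance=$1102.10 total_interest=$152.10
After 4 (deposit($100)): balance=$1202.10 total_interest=$152.10
After 5 (withdraw($300)): balance=$902.10 total_interest=$152.10
After 6 (deposit($200)): balance=$1102.10 total_interest=$152.10
After 7 (deposit($1000)): balance=$2102.10 total_interest=$152.10

Answer: 2102.10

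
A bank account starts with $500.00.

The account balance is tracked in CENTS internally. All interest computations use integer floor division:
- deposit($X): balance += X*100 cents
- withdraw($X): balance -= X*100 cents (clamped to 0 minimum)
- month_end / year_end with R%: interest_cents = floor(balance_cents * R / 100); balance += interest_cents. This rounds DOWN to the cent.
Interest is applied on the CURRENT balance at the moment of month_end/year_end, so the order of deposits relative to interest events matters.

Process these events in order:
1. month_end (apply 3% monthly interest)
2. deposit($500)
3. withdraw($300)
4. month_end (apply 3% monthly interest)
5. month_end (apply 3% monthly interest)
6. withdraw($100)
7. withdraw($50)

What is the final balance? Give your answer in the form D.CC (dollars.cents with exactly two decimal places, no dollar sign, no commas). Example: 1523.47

After 1 (month_end (apply 3% monthly interest)): balance=$515.00 total_interest=$15.00
After 2 (deposit($500)): balance=$1015.00 total_interest=$15.00
After 3 (withdraw($300)): balance=$715.00 total_interest=$15.00
After 4 (month_end (apply 3% monthly interest)): balance=$736.45 total_interest=$36.45
After 5 (month_end (apply 3% monthly interest)): balance=$758.54 total_interest=$58.54
After 6 (withdraw($100)): balance=$658.54 total_interest=$58.54
After 7 (withdraw($50)): balance=$608.54 total_interest=$58.54

Answer: 608.54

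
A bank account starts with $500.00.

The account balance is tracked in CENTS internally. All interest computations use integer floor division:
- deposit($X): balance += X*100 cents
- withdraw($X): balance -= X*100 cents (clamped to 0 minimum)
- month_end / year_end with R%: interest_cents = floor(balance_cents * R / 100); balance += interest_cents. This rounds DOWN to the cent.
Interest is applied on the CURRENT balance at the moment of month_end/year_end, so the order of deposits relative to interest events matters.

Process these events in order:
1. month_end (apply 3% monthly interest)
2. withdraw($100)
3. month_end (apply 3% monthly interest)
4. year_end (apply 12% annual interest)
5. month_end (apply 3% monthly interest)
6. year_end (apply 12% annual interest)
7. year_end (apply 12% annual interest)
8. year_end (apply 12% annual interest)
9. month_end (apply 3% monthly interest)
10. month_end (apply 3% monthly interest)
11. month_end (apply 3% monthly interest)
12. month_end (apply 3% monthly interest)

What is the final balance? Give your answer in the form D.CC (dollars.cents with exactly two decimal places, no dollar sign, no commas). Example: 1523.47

After 1 (month_end (apply 3% monthly interest)): balance=$515.00 total_interest=$15.00
After 2 (withdraw($100)): balance=$415.00 total_interest=$15.00
After 3 (month_end (apply 3% monthly interest)): balance=$427.45 total_interest=$27.45
After 4 (year_end (apply 12% annual interest)): balance=$478.74 total_interest=$78.74
After 5 (month_end (apply 3% monthly interest)): balance=$493.10 total_interest=$93.10
After 6 (year_end (apply 12% annual interest)): balance=$552.27 total_interest=$152.27
After 7 (year_end (apply 12% annual interest)): balance=$618.54 total_interest=$218.54
After 8 (year_end (apply 12% annual interest)): balance=$692.76 total_interest=$292.76
After 9 (month_end (apply 3% monthly interest)): balance=$713.54 total_interest=$313.54
After 10 (month_end (apply 3% monthly interest)): balance=$734.94 total_interest=$334.94
After 11 (month_end (apply 3% monthly interest)): balance=$756.98 total_interest=$356.98
After 12 (month_end (apply 3% monthly interest)): balance=$779.68 total_interest=$379.68

Answer: 779.68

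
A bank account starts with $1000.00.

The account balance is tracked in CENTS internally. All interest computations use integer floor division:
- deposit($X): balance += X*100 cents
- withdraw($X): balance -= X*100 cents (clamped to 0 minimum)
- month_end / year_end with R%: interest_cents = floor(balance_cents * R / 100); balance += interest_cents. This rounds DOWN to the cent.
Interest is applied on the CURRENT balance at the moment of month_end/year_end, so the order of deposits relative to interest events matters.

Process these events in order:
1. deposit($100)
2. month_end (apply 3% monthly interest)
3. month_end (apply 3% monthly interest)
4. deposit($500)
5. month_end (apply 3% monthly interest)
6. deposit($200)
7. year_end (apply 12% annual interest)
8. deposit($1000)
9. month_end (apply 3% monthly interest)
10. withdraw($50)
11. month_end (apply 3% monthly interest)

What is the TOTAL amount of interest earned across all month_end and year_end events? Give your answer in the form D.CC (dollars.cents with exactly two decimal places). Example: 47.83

Answer: 537.17

Derivation:
After 1 (deposit($100)): balance=$1100.00 total_interest=$0.00
After 2 (month_end (apply 3% monthly interest)): balance=$1133.00 total_interest=$33.00
After 3 (month_end (apply 3% monthly interest)): balance=$1166.99 total_interest=$66.99
After 4 (deposit($500)): balance=$1666.99 total_interest=$66.99
After 5 (month_end (apply 3% monthly interest)): balance=$1716.99 total_interest=$116.99
After 6 (deposit($200)): balance=$1916.99 total_interest=$116.99
After 7 (year_end (apply 12% annual interest)): balance=$2147.02 total_interest=$347.02
After 8 (deposit($1000)): balance=$3147.02 total_interest=$347.02
After 9 (month_end (apply 3% monthly interest)): balance=$3241.43 total_interest=$441.43
After 10 (withdraw($50)): balance=$3191.43 total_interest=$441.43
After 11 (month_end (apply 3% monthly interest)): balance=$3287.17 total_interest=$537.17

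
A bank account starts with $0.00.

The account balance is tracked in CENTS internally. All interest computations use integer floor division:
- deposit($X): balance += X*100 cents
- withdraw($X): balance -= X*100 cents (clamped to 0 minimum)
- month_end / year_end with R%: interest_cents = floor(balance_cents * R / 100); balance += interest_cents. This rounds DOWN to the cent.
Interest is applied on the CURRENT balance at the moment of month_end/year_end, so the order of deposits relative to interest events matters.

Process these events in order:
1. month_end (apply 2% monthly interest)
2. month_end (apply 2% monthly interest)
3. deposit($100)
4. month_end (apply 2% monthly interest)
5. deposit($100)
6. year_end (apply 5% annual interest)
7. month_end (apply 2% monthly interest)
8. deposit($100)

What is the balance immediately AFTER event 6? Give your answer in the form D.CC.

After 1 (month_end (apply 2% monthly interest)): balance=$0.00 total_interest=$0.00
After 2 (month_end (apply 2% monthly interest)): balance=$0.00 total_interest=$0.00
After 3 (deposit($100)): balance=$100.00 total_interest=$0.00
After 4 (month_end (apply 2% monthly interest)): balance=$102.00 total_interest=$2.00
After 5 (deposit($100)): balance=$202.00 total_interest=$2.00
After 6 (year_end (apply 5% annual interest)): balance=$212.10 total_interest=$12.10

Answer: 212.10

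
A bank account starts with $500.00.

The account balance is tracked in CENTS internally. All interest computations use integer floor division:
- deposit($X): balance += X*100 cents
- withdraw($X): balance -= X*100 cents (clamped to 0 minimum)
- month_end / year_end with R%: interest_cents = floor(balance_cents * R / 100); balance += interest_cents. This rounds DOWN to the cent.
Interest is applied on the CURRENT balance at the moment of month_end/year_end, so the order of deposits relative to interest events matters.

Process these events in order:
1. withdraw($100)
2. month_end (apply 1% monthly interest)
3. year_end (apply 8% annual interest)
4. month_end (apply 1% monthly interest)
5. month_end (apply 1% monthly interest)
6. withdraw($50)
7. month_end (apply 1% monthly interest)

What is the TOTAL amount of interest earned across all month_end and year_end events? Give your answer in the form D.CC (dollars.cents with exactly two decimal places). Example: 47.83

Answer: 49.03

Derivation:
After 1 (withdraw($100)): balance=$400.00 total_interest=$0.00
After 2 (month_end (apply 1% monthly interest)): balance=$404.00 total_interest=$4.00
After 3 (year_end (apply 8% annual interest)): balance=$436.32 total_interest=$36.32
After 4 (month_end (apply 1% monthly interest)): balance=$440.68 total_interest=$40.68
After 5 (month_end (apply 1% monthly interest)): balance=$445.08 total_interest=$45.08
After 6 (withdraw($50)): balance=$395.08 total_interest=$45.08
After 7 (month_end (apply 1% monthly interest)): balance=$399.03 total_interest=$49.03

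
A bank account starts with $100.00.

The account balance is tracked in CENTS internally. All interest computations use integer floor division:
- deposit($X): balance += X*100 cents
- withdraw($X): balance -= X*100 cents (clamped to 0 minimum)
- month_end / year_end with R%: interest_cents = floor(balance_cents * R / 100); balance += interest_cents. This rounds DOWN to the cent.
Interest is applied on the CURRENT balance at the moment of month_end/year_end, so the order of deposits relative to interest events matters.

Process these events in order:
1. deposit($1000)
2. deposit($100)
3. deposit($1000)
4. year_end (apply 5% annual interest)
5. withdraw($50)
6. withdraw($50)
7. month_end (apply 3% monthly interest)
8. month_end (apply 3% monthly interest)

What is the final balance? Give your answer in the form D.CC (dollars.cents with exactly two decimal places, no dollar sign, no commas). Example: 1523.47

After 1 (deposit($1000)): balance=$1100.00 total_interest=$0.00
After 2 (deposit($100)): balance=$1200.00 total_interest=$0.00
After 3 (deposit($1000)): balance=$2200.00 total_interest=$0.00
After 4 (year_end (apply 5% annual interest)): balance=$2310.00 total_interest=$110.00
After 5 (withdraw($50)): balance=$2260.00 total_interest=$110.00
After 6 (withdraw($50)): balance=$2210.00 total_interest=$110.00
After 7 (month_end (apply 3% monthly interest)): balance=$2276.30 total_interest=$176.30
After 8 (month_end (apply 3% monthly interest)): balance=$2344.58 total_interest=$244.58

Answer: 2344.58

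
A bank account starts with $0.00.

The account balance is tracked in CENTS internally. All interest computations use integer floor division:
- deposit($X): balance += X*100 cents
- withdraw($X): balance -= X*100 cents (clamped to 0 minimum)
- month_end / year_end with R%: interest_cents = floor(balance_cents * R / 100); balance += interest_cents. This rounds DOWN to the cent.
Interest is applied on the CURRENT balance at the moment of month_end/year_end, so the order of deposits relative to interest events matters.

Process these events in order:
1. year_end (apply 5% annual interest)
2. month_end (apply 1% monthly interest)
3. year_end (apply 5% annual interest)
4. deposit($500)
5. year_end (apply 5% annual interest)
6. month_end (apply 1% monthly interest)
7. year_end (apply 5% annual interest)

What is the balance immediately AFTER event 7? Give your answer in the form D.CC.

After 1 (year_end (apply 5% annual interest)): balance=$0.00 total_interest=$0.00
After 2 (month_end (apply 1% monthly interest)): balance=$0.00 total_interest=$0.00
After 3 (year_end (apply 5% annual interest)): balance=$0.00 total_interest=$0.00
After 4 (deposit($500)): balance=$500.00 total_interest=$0.00
After 5 (year_end (apply 5% annual interest)): balance=$525.00 total_interest=$25.00
After 6 (month_end (apply 1% monthly interest)): balance=$530.25 total_interest=$30.25
After 7 (year_end (apply 5% annual interest)): balance=$556.76 total_interest=$56.76

Answer: 556.76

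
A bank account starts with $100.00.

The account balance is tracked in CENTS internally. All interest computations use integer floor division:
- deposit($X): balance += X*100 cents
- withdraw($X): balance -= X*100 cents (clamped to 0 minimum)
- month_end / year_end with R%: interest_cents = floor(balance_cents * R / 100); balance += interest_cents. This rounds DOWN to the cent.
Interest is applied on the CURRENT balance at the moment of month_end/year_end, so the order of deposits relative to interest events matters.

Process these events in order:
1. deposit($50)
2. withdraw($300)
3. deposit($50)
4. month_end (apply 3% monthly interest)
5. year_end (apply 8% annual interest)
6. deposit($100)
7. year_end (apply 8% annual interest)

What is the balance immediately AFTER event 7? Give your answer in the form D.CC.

Answer: 168.06

Derivation:
After 1 (deposit($50)): balance=$150.00 total_interest=$0.00
After 2 (withdraw($300)): balance=$0.00 total_interest=$0.00
After 3 (deposit($50)): balance=$50.00 total_interest=$0.00
After 4 (month_end (apply 3% monthly interest)): balance=$51.50 total_interest=$1.50
After 5 (year_end (apply 8% annual interest)): balance=$55.62 total_interest=$5.62
After 6 (deposit($100)): balance=$155.62 total_interest=$5.62
After 7 (year_end (apply 8% annual interest)): balance=$168.06 total_interest=$18.06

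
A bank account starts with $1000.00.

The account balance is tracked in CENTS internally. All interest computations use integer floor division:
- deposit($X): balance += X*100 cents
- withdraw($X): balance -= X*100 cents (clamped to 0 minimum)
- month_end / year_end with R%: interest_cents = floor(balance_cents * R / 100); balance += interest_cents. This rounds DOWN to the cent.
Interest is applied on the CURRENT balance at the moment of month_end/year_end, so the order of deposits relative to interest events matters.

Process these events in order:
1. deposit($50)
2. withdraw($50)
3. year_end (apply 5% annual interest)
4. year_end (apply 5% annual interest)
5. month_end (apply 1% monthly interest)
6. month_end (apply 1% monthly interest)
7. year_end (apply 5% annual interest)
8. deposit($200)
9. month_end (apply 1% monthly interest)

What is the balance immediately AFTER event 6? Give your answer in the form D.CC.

After 1 (deposit($50)): balance=$1050.00 total_interest=$0.00
After 2 (withdraw($50)): balance=$1000.00 total_interest=$0.00
After 3 (year_end (apply 5% annual interest)): balance=$1050.00 total_interest=$50.00
After 4 (year_end (apply 5% annual interest)): balance=$1102.50 total_interest=$102.50
After 5 (month_end (apply 1% monthly interest)): balance=$1113.52 total_interest=$113.52
After 6 (month_end (apply 1% monthly interest)): balance=$1124.65 total_interest=$124.65

Answer: 1124.65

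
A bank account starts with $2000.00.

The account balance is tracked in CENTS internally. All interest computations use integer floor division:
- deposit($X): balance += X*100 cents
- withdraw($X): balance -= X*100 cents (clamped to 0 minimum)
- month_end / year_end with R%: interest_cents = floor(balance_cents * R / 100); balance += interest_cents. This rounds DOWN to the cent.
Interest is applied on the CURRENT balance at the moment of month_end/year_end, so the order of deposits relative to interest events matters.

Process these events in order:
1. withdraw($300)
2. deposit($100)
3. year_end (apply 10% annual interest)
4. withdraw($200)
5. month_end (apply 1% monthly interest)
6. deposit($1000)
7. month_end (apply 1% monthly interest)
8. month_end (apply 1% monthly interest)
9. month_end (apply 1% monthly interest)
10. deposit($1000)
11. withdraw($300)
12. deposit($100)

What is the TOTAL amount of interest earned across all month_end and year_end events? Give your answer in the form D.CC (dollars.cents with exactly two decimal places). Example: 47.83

Answer: 282.56

Derivation:
After 1 (withdraw($300)): balance=$1700.00 total_interest=$0.00
After 2 (deposit($100)): balance=$1800.00 total_interest=$0.00
After 3 (year_end (apply 10% annual interest)): balance=$1980.00 total_interest=$180.00
After 4 (withdraw($200)): balance=$1780.00 total_interest=$180.00
After 5 (month_end (apply 1% monthly interest)): balance=$1797.80 total_interest=$197.80
After 6 (deposit($1000)): balance=$2797.80 total_interest=$197.80
After 7 (month_end (apply 1% monthly interest)): balance=$2825.77 total_interest=$225.77
After 8 (month_end (apply 1% monthly interest)): balance=$2854.02 total_interest=$254.02
After 9 (month_end (apply 1% monthly interest)): balance=$2882.56 total_interest=$282.56
After 10 (deposit($1000)): balance=$3882.56 total_interest=$282.56
After 11 (withdraw($300)): balance=$3582.56 total_interest=$282.56
After 12 (deposit($100)): balance=$3682.56 total_interest=$282.56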